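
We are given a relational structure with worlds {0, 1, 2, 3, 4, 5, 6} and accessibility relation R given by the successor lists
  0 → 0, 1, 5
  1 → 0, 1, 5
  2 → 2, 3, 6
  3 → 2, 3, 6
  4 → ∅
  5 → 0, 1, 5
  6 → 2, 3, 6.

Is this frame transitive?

Transitive: yes — every two-step R-path is closed by a direct edge.

Yes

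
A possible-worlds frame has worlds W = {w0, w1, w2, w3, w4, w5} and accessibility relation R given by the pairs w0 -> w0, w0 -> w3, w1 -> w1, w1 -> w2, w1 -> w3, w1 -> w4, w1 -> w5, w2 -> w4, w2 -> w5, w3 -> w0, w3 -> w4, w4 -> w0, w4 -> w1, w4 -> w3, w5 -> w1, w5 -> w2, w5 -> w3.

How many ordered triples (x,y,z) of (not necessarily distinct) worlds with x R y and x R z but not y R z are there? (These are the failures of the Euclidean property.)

Enumerating: (w0,w3,w3), (w1,w2,w1), (w1,w2,w2), (w1,w2,w3), (w1,w3,w1), (w1,w3,w2), (w1,w3,w3), (w1,w3,w5), (w1,w4,w2), (w1,w4,w4), (w1,w4,w5), (w1,w5,w4), … and 17 more.
Total: 29.

29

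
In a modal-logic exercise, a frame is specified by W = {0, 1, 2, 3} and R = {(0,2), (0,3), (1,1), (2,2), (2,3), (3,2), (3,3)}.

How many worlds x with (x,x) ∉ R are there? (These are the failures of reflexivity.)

Enumerating: 0.

1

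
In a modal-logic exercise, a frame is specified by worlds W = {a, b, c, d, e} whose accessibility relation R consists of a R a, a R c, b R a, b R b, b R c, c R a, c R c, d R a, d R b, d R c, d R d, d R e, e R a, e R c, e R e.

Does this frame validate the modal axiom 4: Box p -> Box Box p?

Yes

Axiom 4 corresponds to the accessibility relation being transitive.
Transitive: yes — every two-step R-path is closed by a direct edge.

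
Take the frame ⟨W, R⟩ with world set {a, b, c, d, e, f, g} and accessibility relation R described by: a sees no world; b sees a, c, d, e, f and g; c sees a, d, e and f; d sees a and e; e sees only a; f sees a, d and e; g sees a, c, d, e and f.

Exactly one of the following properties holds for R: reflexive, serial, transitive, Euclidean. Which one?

Reflexive: no — a is not related to itself.
Serial: no — a has no R-successor.
Transitive: yes — every two-step R-path is closed by a direct edge.
Euclidean: no — b R a and b R c, but not a R c.
Only transitive holds.

transitive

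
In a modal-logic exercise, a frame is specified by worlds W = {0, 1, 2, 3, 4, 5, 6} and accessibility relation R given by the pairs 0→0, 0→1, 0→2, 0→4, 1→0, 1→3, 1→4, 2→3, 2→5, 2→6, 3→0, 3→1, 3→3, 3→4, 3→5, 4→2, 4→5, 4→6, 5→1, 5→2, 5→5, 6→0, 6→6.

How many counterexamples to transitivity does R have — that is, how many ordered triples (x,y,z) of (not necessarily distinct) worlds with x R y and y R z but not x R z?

Enumerating: (0,1,3), (0,2,3), (0,2,5), (0,2,6), (0,4,5), (0,4,6), (1,0,1), (1,0,2), (1,3,1), (1,3,5), (1,4,2), (1,4,5), … and 22 more.
Total: 34.

34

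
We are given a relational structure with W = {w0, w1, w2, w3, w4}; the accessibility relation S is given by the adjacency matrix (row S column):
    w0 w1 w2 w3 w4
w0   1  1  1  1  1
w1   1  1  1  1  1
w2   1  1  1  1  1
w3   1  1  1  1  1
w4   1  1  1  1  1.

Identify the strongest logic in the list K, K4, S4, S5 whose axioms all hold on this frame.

S5

Transitive (axiom 4): yes — every two-step S-path is closed by a direct edge.
Reflexive (axiom T): yes — every world is S-related to itself.
Euclidean (axiom 5): yes — any two successors of a common world are S-related.
So F validates K, K4, S4, S5. The strongest is S5.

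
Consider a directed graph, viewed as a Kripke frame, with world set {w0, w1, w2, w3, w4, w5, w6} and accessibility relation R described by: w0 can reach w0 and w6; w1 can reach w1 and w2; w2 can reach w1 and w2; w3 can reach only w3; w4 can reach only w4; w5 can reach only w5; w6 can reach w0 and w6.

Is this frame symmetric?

Yes

Symmetric: yes — every pair in R has its reverse in R.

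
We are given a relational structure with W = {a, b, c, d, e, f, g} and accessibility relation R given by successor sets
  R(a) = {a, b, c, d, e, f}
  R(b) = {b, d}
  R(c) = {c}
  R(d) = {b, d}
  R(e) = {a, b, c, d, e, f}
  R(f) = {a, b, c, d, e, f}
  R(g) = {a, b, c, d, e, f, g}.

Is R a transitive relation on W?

Transitive: yes — every two-step R-path is closed by a direct edge.

Yes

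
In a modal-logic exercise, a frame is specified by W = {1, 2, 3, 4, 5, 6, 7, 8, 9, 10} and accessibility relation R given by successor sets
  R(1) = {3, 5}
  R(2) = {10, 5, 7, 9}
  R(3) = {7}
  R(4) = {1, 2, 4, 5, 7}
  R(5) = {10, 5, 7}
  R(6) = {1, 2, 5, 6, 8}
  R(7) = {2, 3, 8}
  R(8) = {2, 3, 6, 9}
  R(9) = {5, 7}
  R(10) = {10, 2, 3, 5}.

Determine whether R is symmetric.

Symmetric: no — 1 R 3 but not 3 R 1.

No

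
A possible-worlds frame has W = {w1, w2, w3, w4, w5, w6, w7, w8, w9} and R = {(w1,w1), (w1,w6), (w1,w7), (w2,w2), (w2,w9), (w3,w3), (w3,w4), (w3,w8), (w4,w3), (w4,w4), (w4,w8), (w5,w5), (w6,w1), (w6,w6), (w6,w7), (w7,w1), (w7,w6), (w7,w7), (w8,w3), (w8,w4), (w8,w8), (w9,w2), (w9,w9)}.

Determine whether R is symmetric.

Symmetric: yes — every pair in R has its reverse in R.

Yes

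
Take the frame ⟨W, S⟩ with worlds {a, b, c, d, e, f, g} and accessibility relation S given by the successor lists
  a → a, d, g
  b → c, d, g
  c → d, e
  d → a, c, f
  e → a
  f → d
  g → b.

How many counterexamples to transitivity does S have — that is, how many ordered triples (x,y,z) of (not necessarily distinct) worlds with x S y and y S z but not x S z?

Enumerating: (a,d,c), (a,d,f), (a,g,b), (b,c,e), (b,d,a), (b,d,f), (b,g,b), (c,d,a), (c,d,c), (c,d,f), (c,e,a), (d,a,d), … and 12 more.
Total: 24.

24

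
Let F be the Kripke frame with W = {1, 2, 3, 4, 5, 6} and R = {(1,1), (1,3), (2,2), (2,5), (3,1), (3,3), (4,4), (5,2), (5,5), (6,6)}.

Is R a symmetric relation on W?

Symmetric: yes — every pair in R has its reverse in R.

Yes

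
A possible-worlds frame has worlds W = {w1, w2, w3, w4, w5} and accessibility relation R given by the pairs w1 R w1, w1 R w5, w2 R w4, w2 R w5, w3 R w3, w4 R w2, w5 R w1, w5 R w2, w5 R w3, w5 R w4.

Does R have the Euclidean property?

No

Euclidean: no — w2 R w4 and w2 R w5, but not w4 R w5.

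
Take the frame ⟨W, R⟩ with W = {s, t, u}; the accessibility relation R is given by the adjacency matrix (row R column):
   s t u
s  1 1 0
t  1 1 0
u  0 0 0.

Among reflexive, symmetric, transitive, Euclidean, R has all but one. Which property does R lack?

reflexive

Reflexive: no — u is not related to itself.
Symmetric: yes — every pair in R has its reverse in R.
Transitive: yes — every two-step R-path is closed by a direct edge.
Euclidean: yes — any two successors of a common world are R-related.
Only reflexive fails.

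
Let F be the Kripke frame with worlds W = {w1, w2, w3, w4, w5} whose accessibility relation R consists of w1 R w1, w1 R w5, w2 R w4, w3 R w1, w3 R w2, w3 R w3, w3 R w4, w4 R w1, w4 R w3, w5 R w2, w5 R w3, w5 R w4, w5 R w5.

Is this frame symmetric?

No

Symmetric: no — w1 R w5 but not w5 R w1.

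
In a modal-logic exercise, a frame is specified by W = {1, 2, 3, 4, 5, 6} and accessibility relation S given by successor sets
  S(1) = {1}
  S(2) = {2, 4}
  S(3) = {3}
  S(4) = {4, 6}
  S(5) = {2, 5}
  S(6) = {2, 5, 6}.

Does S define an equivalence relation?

No

Reflexive: yes — every world is S-related to itself.
Symmetric: no — 2 S 4 but not 4 S 2.
Transitive: no — 2 S 4 and 4 S 6, but not 2 S 6.
So S is not an equivalence relation.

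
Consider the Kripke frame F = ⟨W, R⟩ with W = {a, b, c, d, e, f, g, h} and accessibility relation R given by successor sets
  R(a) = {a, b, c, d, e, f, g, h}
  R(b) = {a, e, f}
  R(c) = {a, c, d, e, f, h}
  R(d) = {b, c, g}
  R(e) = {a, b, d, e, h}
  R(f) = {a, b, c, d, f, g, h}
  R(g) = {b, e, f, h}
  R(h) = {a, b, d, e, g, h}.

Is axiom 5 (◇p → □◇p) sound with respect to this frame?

No

Axiom 5 corresponds to the accessibility relation being Euclidean.
Euclidean: no — a R b and a R c, but not b R c.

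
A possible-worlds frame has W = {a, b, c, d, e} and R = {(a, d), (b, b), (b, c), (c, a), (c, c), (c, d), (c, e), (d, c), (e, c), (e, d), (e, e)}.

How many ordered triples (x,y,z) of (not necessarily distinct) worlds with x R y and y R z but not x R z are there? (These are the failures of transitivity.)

8

Enumerating: (a,d,c), (b,c,a), (b,c,d), (b,c,e), (d,c,a), (d,c,d), (d,c,e), (e,c,a).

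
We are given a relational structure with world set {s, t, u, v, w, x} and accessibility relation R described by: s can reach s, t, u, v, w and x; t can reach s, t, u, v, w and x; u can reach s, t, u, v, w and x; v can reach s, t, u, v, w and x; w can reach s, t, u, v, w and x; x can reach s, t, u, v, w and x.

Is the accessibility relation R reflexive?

Yes

Reflexive: yes — every world is R-related to itself.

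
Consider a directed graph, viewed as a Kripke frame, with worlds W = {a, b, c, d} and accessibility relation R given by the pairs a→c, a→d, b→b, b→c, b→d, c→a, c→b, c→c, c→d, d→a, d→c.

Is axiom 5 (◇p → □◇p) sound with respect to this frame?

No

Axiom 5 corresponds to the accessibility relation being Euclidean.
Euclidean: no — c R a and c R b, but not a R b.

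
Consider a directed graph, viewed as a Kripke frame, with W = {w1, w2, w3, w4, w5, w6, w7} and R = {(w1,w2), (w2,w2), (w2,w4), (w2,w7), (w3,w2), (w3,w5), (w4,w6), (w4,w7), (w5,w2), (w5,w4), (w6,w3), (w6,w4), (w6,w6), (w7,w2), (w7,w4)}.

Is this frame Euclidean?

No

Euclidean: no — w3 R w2 and w3 R w5, but not w2 R w5.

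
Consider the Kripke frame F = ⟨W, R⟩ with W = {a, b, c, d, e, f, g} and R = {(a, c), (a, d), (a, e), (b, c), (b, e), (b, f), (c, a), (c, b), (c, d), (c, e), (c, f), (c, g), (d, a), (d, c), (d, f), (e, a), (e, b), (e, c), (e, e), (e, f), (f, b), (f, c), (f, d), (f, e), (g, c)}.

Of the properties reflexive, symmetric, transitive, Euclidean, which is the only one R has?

symmetric

Reflexive: no — a is not related to itself.
Symmetric: yes — every pair in R has its reverse in R.
Transitive: no — a R c and c R b, but not a R b.
Euclidean: no — a R d and a R e, but not d R e.
Only symmetric holds.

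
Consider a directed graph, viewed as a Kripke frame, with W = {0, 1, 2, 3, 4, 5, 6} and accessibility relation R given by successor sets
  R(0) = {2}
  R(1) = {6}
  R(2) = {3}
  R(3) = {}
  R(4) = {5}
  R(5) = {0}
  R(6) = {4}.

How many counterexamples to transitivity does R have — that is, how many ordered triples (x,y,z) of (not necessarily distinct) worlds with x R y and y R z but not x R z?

5

Enumerating: (0,2,3), (1,6,4), (4,5,0), (5,0,2), (6,4,5).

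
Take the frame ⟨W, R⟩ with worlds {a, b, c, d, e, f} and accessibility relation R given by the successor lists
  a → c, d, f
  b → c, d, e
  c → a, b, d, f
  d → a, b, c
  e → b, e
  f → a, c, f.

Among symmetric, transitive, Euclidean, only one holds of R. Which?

symmetric

Symmetric: yes — every pair in R has its reverse in R.
Transitive: no — a R c and c R b, but not a R b.
Euclidean: no — a R d and a R f, but not d R f.
Only symmetric holds.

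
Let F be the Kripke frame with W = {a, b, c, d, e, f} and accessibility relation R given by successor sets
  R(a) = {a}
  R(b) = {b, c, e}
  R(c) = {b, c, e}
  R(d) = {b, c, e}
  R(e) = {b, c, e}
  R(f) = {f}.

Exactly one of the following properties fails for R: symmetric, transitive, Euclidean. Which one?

symmetric

Symmetric: no — d R b but not b R d.
Transitive: yes — every two-step R-path is closed by a direct edge.
Euclidean: yes — any two successors of a common world are R-related.
Only symmetric fails.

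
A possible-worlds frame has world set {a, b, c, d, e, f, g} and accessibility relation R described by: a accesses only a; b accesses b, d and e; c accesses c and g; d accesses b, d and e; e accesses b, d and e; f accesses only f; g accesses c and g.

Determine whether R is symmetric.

Yes

Symmetric: yes — every pair in R has its reverse in R.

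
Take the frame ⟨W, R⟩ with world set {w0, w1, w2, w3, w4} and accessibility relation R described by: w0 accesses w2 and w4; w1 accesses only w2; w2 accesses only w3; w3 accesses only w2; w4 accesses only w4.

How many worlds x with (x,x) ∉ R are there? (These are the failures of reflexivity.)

4

Enumerating: w0, w1, w2, w3.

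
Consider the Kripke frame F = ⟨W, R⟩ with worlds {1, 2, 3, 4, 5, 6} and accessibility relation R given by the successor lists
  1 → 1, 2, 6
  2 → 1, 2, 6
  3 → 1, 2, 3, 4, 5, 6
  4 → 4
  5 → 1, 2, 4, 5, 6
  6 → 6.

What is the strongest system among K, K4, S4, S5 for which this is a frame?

Transitive (axiom 4): yes — every two-step R-path is closed by a direct edge.
Reflexive (axiom T): yes — every world is R-related to itself.
Euclidean (axiom 5): no — 1 R 6 and 1 R 2, but not 6 R 2.
So F validates K, K4, S4; S5 would additionally require R to be Euclidean. The strongest is S4.

S4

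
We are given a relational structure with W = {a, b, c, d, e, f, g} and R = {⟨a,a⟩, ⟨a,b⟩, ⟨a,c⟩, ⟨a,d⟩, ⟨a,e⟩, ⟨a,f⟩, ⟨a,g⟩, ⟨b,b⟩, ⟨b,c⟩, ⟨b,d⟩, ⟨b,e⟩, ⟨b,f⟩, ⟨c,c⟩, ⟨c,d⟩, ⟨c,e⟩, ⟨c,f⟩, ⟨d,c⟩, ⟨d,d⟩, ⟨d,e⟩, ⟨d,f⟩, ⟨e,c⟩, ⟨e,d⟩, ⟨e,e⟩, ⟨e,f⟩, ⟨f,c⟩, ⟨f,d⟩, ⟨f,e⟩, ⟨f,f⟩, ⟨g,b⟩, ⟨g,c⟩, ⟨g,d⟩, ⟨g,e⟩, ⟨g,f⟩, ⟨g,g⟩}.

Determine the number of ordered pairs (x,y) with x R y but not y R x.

Enumerating: (a,b), (a,c), (a,d), (a,e), (a,f), (a,g), (b,c), (b,d), (b,e), (b,f), (g,b), (g,c), (g,d), (g,e), (g,f).

15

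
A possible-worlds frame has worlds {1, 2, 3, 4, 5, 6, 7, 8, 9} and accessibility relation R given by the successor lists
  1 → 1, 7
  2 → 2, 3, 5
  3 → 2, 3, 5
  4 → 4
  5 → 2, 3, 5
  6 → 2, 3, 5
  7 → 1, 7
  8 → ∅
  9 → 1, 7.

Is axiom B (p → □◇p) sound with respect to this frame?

No

The schema B characterises exactly the symmetric frames.
Symmetric: no — 6 R 2 but not 2 R 6.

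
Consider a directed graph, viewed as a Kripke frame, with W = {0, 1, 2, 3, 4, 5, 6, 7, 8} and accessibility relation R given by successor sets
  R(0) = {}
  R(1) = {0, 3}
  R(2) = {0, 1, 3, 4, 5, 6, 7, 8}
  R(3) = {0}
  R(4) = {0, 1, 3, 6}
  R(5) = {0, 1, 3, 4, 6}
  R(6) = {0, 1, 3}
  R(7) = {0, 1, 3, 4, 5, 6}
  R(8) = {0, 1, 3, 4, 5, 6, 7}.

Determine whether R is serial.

No

Serial: no — 0 has no R-successor.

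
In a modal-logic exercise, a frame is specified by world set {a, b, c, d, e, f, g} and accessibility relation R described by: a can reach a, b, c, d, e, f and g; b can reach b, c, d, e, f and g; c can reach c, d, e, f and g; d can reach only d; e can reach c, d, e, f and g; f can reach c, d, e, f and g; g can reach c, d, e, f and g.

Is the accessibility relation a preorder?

Yes

Reflexive: yes — every world is R-related to itself.
Transitive: yes — every two-step R-path is closed by a direct edge.
So R is a preorder.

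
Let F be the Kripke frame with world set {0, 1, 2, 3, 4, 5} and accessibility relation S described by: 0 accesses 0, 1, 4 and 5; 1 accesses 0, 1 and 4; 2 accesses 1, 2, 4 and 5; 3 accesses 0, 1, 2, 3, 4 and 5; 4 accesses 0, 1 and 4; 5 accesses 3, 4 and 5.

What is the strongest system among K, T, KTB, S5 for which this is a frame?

T

Reflexive (axiom T): yes — every world is S-related to itself.
Symmetric (axiom B): no — 0 S 5 but not 5 S 0.
Euclidean (axiom 5): no — 0 S 1 and 0 S 5, but not 1 S 5.
So F validates K, T; KTB would additionally require S to be symmetric. The strongest is T.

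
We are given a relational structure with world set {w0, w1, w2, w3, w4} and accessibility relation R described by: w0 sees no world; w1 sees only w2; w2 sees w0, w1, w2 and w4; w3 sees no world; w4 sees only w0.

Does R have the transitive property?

Transitive: no — w1 R w2 and w2 R w0, but not w1 R w0.

No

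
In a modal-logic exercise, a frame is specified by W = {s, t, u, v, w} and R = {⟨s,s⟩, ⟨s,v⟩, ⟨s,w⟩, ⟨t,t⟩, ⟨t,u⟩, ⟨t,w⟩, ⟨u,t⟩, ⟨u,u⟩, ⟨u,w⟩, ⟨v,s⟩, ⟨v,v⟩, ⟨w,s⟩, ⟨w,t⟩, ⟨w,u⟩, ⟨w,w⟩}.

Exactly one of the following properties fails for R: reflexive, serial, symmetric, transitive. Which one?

transitive

Reflexive: yes — every world is R-related to itself.
Serial: yes — every world has a successor (e.g. s R s).
Symmetric: yes — every pair in R has its reverse in R.
Transitive: no — s R w and w R t, but not s R t.
Only transitive fails.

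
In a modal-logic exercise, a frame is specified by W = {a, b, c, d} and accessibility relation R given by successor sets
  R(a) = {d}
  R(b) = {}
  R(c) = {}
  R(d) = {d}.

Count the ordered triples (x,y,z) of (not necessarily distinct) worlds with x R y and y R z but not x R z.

0

R is transitive; there are no such tuples.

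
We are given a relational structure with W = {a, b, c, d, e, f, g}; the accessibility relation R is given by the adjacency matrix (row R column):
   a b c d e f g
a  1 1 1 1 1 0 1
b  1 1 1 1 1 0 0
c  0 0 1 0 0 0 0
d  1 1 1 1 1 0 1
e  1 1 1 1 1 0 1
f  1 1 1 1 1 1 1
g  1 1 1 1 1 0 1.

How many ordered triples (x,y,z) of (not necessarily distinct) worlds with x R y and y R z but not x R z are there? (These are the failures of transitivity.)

3

Enumerating: (b,a,g), (b,d,g), (b,e,g).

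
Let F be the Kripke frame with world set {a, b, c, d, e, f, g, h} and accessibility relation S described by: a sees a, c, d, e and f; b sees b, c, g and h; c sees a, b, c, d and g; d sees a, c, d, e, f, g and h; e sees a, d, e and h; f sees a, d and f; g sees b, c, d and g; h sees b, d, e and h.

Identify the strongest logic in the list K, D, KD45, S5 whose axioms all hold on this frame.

D

Serial (axiom D): yes — every world has a successor (e.g. a S a).
Euclidean (axiom 5): no — a S c and a S e, but not c S e.
Transitive (axiom 4): no — a S c and c S b, but not a S b.
Reflexive (axiom T): yes — every world is S-related to itself.
So F validates K, D; KD45 would additionally require S to be Euclidean and transitive. The strongest is D.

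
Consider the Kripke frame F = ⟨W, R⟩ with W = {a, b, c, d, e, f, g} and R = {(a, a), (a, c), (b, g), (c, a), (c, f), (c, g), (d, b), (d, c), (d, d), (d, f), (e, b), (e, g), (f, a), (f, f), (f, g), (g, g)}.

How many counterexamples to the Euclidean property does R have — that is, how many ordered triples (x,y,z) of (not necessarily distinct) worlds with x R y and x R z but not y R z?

21

Enumerating: (a,c,c), (c,a,f), (c,a,g), (c,g,a), (c,g,f), (d,b,b), (d,b,c), (d,b,d), (d,b,f), (d,c,b), (d,c,c), (d,c,d), … and 9 more.
Total: 21.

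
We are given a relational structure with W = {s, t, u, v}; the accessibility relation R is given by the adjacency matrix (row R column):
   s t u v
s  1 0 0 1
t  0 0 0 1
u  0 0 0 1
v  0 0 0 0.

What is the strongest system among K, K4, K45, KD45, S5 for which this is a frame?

Transitive (axiom 4): yes — every two-step R-path is closed by a direct edge.
Euclidean (axiom 5): no — s R v and s R s, but not v R s.
Serial (axiom D): no — v has no R-successor.
Reflexive (axiom T): no — t is not related to itself.
So F validates K, K4; K45 would additionally require R to be Euclidean. The strongest is K4.

K4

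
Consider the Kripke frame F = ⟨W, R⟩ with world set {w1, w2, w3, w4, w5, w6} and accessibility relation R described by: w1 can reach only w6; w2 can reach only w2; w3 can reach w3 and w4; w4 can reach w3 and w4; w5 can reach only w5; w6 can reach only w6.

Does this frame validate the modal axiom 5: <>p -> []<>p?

Yes

The schema 5 characterises exactly the Euclidean frames.
Euclidean: yes — any two successors of a common world are R-related.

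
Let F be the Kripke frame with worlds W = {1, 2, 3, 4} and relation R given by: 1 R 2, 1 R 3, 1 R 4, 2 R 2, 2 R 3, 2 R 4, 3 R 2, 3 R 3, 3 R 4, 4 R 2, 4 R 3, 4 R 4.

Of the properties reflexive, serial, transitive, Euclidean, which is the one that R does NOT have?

reflexive

Reflexive: no — 1 is not related to itself.
Serial: yes — every world has a successor (e.g. 1 R 2).
Transitive: yes — every two-step R-path is closed by a direct edge.
Euclidean: yes — any two successors of a common world are R-related.
Only reflexive fails.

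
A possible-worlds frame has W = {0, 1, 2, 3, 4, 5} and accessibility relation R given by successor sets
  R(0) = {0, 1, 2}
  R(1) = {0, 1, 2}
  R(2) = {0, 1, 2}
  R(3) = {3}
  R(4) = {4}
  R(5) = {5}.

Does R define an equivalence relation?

Reflexive: yes — every world is R-related to itself.
Symmetric: yes — every pair in R has its reverse in R.
Transitive: yes — every two-step R-path is closed by a direct edge.
So R is an equivalence relation.

Yes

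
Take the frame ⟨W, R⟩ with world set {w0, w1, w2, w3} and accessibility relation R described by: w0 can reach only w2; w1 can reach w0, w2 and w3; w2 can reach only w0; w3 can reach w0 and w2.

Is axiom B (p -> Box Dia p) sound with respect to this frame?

The schema B characterises exactly the symmetric frames.
Symmetric: no — w1 R w0 but not w0 R w1.

No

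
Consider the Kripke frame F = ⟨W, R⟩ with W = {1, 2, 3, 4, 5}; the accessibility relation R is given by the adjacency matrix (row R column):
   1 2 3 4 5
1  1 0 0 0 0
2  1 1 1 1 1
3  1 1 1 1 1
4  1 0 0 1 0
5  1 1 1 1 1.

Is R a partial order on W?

Reflexive: yes — every world is R-related to itself.
Transitive: yes — every two-step R-path is closed by a direct edge.
Antisymmetric: no — 2 R 3 and 3 R 2 with 2 ≠ 3.
So R is not a partial order.

No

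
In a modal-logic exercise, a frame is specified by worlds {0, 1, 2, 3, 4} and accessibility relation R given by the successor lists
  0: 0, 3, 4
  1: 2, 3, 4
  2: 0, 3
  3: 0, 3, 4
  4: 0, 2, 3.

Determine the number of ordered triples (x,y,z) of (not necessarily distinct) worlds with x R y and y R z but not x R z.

9

Enumerating: (0,4,2), (1,2,0), (1,3,0), (1,4,0), (2,0,4), (2,3,4), (3,4,2), (4,0,4), (4,3,4).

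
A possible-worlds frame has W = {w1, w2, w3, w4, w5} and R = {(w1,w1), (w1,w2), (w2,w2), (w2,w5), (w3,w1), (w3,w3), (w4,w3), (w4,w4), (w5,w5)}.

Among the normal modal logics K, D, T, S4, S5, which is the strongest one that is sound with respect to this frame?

Serial (axiom D): yes — every world has a successor (e.g. w1 R w1).
Reflexive (axiom T): yes — every world is R-related to itself.
Transitive (axiom 4): no — w1 R w2 and w2 R w5, but not w1 R w5.
Euclidean (axiom 5): no — w1 R w2 and w1 R w1, but not w2 R w1.
So F validates K, D, T; S4 would additionally require R to be transitive. The strongest is T.

T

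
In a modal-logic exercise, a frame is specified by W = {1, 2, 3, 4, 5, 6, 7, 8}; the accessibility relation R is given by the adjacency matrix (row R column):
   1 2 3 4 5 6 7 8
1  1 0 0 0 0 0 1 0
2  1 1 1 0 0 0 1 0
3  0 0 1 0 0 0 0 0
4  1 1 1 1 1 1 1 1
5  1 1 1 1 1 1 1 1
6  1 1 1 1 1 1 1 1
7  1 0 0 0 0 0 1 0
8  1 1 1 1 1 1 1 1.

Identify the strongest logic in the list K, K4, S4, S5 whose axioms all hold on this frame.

S4

Transitive (axiom 4): yes — every two-step R-path is closed by a direct edge.
Reflexive (axiom T): yes — every world is R-related to itself.
Euclidean (axiom 5): no — 2 R 1 and 2 R 3, but not 1 R 3.
So F validates K, K4, S4; S5 would additionally require R to be Euclidean. The strongest is S4.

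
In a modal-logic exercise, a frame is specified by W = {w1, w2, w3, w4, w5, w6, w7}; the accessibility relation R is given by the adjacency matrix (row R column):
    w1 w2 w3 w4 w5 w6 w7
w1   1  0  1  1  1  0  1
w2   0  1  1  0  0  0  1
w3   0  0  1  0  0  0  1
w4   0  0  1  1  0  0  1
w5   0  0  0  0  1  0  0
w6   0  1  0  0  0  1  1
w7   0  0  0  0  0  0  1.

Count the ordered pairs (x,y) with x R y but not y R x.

Enumerating: (w1,w3), (w1,w4), (w1,w5), (w1,w7), (w2,w3), (w2,w7), (w3,w7), (w4,w3), (w4,w7), (w6,w2), (w6,w7).

11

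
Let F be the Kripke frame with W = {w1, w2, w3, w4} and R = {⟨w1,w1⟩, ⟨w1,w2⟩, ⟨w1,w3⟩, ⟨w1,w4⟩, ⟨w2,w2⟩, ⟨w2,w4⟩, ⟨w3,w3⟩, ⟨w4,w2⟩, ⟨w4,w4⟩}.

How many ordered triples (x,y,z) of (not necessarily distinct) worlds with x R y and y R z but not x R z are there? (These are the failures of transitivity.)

R is transitive; there are no such tuples.

0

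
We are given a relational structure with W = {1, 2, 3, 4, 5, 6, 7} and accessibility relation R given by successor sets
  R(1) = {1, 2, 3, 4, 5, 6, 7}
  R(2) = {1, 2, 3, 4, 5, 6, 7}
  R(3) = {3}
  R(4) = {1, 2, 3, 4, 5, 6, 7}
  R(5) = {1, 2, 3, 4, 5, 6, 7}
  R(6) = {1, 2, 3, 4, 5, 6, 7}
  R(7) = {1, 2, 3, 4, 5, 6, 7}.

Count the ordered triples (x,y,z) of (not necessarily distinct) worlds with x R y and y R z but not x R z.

R is transitive; there are no such tuples.

0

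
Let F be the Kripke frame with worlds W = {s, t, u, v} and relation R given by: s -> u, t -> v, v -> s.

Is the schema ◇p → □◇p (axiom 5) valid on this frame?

By correspondence theory, 5 is valid on a frame iff R is Euclidean.
Euclidean: no — s R u and s R u, but not u R u.

No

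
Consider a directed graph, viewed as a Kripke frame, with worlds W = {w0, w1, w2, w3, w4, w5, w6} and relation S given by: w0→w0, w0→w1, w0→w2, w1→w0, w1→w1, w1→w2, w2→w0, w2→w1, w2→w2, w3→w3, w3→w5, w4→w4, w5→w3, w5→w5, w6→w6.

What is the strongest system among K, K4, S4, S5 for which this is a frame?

Transitive (axiom 4): yes — every two-step S-path is closed by a direct edge.
Reflexive (axiom T): yes — every world is S-related to itself.
Euclidean (axiom 5): yes — any two successors of a common world are S-related.
So F validates K, K4, S4, S5. The strongest is S5.

S5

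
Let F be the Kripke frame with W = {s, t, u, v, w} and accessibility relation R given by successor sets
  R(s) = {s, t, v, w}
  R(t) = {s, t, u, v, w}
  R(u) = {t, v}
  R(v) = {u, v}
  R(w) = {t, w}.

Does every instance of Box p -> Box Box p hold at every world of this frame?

No

Axiom 4 corresponds to the accessibility relation being transitive.
Transitive: no — s R t and t R u, but not s R u.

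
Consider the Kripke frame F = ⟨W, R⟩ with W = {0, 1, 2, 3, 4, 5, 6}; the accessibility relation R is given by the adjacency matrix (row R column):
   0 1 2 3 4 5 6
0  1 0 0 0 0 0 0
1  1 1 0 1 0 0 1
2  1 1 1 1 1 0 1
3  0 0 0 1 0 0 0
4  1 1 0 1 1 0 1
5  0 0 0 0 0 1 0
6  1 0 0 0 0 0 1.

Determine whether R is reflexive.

Reflexive: yes — every world is R-related to itself.

Yes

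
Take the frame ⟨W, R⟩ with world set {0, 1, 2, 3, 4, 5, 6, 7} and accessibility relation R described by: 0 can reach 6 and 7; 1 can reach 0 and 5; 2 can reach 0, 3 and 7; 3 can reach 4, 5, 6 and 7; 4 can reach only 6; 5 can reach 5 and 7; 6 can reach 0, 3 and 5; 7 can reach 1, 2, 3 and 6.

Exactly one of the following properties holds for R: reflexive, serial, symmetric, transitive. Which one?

serial

Reflexive: no — 0 is not related to itself.
Serial: yes — every world has a successor (e.g. 0 R 6).
Symmetric: no — 0 R 7 but not 7 R 0.
Transitive: no — 0 R 6 and 6 R 3, but not 0 R 3.
Only serial holds.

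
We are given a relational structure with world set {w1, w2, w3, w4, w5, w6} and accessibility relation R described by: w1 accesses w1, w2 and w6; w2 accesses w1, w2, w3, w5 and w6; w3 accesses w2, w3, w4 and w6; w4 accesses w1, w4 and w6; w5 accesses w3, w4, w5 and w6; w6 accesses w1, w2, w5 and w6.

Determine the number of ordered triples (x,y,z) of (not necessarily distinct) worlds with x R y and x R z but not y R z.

22

Enumerating: (w2,w1,w3), (w2,w1,w5), (w2,w3,w1), (w2,w3,w5), (w2,w5,w1), (w2,w5,w2), (w2,w6,w3), (w3,w2,w4), (w3,w4,w2), (w3,w4,w3), (w3,w6,w3), (w3,w6,w4), … and 10 more.
Total: 22.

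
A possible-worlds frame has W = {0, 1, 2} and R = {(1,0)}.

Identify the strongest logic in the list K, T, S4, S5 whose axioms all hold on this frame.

K

Reflexive (axiom T): no — 0 is not related to itself.
Transitive (axiom 4): yes — every two-step R-path is closed by a direct edge.
Euclidean (axiom 5): no — 1 R 0 and 1 R 0, but not 0 R 0.
So F validates K; T would additionally require R to be reflexive. The strongest is K.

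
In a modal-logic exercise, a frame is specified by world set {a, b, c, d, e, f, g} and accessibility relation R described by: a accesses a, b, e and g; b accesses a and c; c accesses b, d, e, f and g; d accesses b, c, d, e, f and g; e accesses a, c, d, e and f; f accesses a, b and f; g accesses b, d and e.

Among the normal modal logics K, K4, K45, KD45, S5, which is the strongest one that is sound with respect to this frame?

K

Transitive (axiom 4): no — a R b and b R c, but not a R c.
Euclidean (axiom 5): no — a R b and a R e, but not b R e.
Serial (axiom D): yes — every world has a successor (e.g. a R a).
Reflexive (axiom T): no — b is not related to itself.
So F validates K; K4 would additionally require R to be transitive. The strongest is K.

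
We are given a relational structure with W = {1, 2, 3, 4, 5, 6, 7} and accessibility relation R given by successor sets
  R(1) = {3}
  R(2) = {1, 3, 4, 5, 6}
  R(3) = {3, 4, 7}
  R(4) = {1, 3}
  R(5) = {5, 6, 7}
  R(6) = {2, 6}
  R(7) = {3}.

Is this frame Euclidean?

No

Euclidean: no — 2 R 1 and 2 R 4, but not 1 R 4.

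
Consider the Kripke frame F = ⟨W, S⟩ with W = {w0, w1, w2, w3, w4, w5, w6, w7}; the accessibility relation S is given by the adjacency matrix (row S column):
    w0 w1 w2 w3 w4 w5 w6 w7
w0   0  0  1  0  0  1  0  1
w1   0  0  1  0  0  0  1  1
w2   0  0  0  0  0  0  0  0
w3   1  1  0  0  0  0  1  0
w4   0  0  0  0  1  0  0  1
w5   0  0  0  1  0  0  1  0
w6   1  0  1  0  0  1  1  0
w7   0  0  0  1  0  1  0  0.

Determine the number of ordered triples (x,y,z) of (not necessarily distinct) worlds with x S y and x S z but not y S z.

Enumerating: (w0,w2,w2), (w0,w2,w5), (w0,w2,w7), (w0,w5,w2), (w0,w5,w5), (w0,w5,w7), (w0,w7,w2), (w0,w7,w7), (w1,w2,w2), (w1,w2,w6), (w1,w2,w7), (w1,w6,w7), … and 25 more.
Total: 37.

37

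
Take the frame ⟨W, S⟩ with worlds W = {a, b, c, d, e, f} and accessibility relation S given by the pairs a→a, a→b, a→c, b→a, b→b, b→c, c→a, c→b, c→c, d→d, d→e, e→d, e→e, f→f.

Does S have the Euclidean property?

Euclidean: yes — any two successors of a common world are S-related.

Yes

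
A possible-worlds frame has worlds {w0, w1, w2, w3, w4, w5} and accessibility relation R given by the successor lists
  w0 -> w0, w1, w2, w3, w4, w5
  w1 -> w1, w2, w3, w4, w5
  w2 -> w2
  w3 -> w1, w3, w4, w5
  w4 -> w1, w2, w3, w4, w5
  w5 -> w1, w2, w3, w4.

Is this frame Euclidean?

Euclidean: no — w0 R w2 and w0 R w1, but not w2 R w1.

No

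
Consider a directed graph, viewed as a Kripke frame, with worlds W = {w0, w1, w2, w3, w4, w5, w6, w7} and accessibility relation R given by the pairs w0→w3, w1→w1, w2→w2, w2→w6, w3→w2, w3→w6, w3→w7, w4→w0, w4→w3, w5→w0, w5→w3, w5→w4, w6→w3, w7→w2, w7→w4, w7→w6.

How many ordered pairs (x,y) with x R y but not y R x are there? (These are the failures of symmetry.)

Enumerating: (w0,w3), (w2,w6), (w3,w2), (w3,w7), (w4,w0), (w4,w3), (w5,w0), (w5,w3), (w5,w4), (w7,w2), (w7,w4), (w7,w6).

12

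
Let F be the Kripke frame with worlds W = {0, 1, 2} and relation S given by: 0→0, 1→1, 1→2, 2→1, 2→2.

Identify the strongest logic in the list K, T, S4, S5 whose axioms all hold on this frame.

S5

Reflexive (axiom T): yes — every world is S-related to itself.
Transitive (axiom 4): yes — every two-step S-path is closed by a direct edge.
Euclidean (axiom 5): yes — any two successors of a common world are S-related.
So F validates K, T, S4, S5. The strongest is S5.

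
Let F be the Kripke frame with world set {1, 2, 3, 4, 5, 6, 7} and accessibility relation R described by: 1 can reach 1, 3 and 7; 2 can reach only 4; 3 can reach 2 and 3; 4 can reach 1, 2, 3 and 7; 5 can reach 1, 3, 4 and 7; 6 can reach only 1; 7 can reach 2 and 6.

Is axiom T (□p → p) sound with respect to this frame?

No

By correspondence theory, T is valid on a frame iff R is reflexive.
Reflexive: no — 2 is not related to itself.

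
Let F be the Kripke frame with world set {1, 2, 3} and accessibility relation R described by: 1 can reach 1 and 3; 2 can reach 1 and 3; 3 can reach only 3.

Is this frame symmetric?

No

Symmetric: no — 1 R 3 but not 3 R 1.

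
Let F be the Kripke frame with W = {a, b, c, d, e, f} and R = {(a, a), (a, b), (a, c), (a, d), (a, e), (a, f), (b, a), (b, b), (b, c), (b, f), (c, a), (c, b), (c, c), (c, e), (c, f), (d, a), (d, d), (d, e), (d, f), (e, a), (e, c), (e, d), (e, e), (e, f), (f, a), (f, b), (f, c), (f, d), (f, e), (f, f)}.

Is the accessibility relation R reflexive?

Yes

Reflexive: yes — every world is R-related to itself.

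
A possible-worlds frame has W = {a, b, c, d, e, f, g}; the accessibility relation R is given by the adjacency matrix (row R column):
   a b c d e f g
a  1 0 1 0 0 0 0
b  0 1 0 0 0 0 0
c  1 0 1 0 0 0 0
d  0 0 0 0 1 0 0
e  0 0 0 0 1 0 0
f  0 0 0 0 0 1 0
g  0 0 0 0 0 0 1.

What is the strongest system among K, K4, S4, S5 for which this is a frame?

Transitive (axiom 4): yes — every two-step R-path is closed by a direct edge.
Reflexive (axiom T): no — d is not related to itself.
Euclidean (axiom 5): yes — any two successors of a common world are R-related.
So F validates K, K4; S4 would additionally require R to be reflexive. The strongest is K4.

K4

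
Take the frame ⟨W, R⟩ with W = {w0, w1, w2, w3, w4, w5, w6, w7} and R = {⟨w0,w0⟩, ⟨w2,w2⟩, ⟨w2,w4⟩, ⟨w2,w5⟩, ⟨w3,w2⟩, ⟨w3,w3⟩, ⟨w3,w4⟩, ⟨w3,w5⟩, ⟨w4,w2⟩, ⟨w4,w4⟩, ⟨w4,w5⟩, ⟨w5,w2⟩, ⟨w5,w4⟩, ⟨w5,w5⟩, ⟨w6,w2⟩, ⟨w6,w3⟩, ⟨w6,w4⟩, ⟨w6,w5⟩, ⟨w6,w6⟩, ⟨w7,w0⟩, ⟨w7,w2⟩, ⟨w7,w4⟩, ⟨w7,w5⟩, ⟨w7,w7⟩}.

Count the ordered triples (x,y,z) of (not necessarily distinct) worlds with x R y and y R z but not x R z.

0

R is transitive; there are no such tuples.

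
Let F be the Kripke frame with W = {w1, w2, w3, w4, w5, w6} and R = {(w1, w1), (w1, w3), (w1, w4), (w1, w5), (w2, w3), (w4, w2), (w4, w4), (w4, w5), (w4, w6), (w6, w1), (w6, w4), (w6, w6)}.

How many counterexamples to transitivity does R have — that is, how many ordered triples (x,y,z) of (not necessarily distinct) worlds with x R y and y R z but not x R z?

8

Enumerating: (w1,w4,w2), (w1,w4,w6), (w4,w2,w3), (w4,w6,w1), (w6,w1,w3), (w6,w1,w5), (w6,w4,w2), (w6,w4,w5).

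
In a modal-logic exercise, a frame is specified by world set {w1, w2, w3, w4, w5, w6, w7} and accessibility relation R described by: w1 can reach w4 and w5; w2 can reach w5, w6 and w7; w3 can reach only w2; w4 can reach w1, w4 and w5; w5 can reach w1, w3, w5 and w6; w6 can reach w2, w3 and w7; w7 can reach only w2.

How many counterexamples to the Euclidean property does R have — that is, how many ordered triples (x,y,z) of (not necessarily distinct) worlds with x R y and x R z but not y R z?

27

Enumerating: (w1,w5,w4), (w2,w5,w7), (w2,w6,w5), (w2,w6,w6), (w2,w7,w5), (w2,w7,w6), (w2,w7,w7), (w3,w2,w2), (w4,w1,w1), (w4,w5,w4), (w5,w1,w1), (w5,w1,w3), … and 15 more.
Total: 27.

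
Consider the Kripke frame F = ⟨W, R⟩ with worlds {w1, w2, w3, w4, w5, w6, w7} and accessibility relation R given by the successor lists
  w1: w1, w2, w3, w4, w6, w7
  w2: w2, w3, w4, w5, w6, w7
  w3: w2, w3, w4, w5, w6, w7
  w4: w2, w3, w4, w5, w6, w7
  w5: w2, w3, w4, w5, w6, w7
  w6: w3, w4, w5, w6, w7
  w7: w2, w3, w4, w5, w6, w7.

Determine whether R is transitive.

No

Transitive: no — w1 R w2 and w2 R w5, but not w1 R w5.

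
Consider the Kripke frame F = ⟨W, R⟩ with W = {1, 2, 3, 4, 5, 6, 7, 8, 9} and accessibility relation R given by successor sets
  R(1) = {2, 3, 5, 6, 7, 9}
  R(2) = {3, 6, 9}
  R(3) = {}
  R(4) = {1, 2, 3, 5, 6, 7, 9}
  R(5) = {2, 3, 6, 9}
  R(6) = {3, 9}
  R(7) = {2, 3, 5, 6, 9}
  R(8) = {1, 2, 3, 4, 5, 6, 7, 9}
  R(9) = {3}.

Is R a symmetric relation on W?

No

Symmetric: no — 1 R 2 but not 2 R 1.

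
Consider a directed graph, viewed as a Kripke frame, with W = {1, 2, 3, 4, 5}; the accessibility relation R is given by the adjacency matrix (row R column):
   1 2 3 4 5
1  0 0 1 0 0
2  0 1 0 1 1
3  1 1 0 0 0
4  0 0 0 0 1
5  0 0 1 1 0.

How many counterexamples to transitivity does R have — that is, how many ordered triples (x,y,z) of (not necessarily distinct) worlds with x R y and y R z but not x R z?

11

Enumerating: (1,3,1), (1,3,2), (2,5,3), (3,1,3), (3,2,4), (3,2,5), (4,5,3), (4,5,4), (5,3,1), (5,3,2), (5,4,5).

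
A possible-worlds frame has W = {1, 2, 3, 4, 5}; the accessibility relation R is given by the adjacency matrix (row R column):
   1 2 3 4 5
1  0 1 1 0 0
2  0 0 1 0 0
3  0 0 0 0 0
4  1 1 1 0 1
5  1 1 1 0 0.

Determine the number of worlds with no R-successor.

1

Enumerating: 3.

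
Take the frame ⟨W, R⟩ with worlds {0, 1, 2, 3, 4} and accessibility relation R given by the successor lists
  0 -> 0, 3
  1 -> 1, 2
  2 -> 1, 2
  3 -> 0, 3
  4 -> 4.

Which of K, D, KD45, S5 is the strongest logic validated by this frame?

S5

Serial (axiom D): yes — every world has a successor (e.g. 0 R 0).
Euclidean (axiom 5): yes — any two successors of a common world are R-related.
Transitive (axiom 4): yes — every two-step R-path is closed by a direct edge.
Reflexive (axiom T): yes — every world is R-related to itself.
So F validates K, D, KD45, S5. The strongest is S5.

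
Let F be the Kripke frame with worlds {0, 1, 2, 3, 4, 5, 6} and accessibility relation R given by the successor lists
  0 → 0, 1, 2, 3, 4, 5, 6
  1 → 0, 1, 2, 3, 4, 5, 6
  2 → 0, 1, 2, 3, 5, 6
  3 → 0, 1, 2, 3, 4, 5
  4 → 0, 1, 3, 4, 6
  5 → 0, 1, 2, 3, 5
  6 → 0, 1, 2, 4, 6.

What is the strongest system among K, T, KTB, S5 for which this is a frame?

KTB

Reflexive (axiom T): yes — every world is R-related to itself.
Symmetric (axiom B): yes — every pair in R has its reverse in R.
Euclidean (axiom 5): no — 0 R 2 and 0 R 4, but not 2 R 4.
So F validates K, T, KTB; S5 would additionally require R to be Euclidean. The strongest is KTB.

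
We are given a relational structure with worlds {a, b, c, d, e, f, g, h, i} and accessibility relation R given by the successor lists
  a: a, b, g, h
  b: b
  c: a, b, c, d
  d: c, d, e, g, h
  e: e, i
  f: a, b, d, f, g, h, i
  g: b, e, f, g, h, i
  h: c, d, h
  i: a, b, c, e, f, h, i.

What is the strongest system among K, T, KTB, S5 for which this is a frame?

T

Reflexive (axiom T): yes — every world is R-related to itself.
Symmetric (axiom B): no — a R b but not b R a.
Euclidean (axiom 5): no — a R b and a R g, but not b R g.
So F validates K, T; KTB would additionally require R to be symmetric. The strongest is T.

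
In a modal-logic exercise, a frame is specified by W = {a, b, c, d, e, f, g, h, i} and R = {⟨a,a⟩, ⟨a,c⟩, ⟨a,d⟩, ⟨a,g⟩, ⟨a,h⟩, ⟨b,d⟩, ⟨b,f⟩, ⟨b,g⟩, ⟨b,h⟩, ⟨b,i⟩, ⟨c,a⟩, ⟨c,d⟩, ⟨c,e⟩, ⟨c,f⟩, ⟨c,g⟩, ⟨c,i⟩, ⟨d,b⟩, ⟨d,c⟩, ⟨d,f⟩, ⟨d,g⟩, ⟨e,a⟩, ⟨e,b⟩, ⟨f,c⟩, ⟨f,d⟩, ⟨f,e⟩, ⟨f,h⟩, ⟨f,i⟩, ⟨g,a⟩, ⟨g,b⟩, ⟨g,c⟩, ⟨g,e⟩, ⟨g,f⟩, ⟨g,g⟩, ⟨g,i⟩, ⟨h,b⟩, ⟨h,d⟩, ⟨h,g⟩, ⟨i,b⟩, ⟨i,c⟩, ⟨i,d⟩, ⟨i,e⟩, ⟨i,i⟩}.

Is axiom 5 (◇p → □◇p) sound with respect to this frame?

No

Axiom 5 corresponds to the accessibility relation being Euclidean.
Euclidean: no — a R c and a R h, but not c R h.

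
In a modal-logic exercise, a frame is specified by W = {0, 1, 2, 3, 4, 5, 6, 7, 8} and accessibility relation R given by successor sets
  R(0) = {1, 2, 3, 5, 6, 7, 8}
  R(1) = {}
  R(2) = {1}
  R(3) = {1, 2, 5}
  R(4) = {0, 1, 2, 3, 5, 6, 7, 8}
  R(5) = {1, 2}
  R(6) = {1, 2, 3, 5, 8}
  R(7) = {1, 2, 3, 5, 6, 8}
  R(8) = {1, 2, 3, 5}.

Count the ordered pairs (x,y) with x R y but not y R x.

36

Enumerating: (0,1), (0,2), (0,3), (0,5), (0,6), (0,7), (0,8), (2,1), (3,1), (3,2), (3,5), (4,0), … and 24 more.
Total: 36.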